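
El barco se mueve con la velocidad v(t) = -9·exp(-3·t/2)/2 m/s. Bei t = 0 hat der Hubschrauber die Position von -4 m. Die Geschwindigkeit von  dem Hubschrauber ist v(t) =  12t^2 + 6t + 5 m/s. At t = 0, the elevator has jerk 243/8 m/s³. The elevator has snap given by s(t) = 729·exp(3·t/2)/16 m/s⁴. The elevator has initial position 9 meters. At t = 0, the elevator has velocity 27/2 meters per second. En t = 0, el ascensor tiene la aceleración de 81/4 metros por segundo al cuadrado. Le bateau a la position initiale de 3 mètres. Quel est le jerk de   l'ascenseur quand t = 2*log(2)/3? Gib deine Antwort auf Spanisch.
Para resolver esto, necesitamos tomar 1 integral de nuestra ecuación del snap s(t) = 729·exp(3·t/2)/16. Integrando el snap y usando la condición inicial j(0) = 243/8, obtenemos j(t) = 243·exp(3·t/2)/8. Usando j(t) = 243·exp(3·t/2)/8 y sustituyendo t = 2*log(2)/3, encontramos j = 243/4.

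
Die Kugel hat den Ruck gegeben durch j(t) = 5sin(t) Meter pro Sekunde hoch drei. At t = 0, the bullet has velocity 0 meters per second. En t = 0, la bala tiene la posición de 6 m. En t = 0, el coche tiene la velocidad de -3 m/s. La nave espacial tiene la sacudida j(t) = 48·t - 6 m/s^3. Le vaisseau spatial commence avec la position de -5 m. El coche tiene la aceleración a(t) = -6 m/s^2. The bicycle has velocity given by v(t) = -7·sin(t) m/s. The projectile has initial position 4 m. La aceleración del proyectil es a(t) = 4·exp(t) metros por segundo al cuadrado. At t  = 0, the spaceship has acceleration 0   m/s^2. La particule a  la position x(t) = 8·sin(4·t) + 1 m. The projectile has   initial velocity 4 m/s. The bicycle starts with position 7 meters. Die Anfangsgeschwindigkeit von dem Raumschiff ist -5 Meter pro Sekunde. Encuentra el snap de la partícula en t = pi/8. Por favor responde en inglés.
Starting from position x(t) = 8·sin(4·t) + 1, we take 4 derivatives. Taking d/dt of x(t), we find v(t) = 32·cos(4·t). The derivative of velocity gives acceleration: a(t) = -128·sin(4·t). Taking d/dt of a(t), we find j(t) = -512·cos(4·t). The derivative of jerk gives snap: s(t) = 2048·sin(4·t). We have snap s(t) = 2048·sin(4·t). Substituting t = pi/8: s(pi/8) = 2048.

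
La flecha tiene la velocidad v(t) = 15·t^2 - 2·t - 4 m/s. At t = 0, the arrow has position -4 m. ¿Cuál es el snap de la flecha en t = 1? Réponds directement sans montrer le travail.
En t = 1, s = 0.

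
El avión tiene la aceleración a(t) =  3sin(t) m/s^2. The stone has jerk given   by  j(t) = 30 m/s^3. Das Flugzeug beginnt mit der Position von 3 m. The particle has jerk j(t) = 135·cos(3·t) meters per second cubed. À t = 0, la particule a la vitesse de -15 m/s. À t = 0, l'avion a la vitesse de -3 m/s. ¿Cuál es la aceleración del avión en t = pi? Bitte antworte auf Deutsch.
Mit a(t) = 3·sin(t) und Einsetzen von t = pi, finden wir a = 0.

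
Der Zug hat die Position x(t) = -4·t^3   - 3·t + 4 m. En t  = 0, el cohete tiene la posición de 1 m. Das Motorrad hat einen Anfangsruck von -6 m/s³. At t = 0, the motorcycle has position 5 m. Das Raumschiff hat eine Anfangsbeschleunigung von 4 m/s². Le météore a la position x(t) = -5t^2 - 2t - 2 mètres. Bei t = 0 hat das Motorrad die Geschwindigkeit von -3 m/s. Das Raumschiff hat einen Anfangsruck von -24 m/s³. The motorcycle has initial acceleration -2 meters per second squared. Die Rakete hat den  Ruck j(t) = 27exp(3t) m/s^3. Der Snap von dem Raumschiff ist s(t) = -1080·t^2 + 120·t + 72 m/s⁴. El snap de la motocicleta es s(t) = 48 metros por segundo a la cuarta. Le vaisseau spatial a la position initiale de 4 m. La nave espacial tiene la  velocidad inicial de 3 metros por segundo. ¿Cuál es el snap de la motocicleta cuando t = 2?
Usando s(t) = 48 y sustituyendo t = 2, encontramos s = 48.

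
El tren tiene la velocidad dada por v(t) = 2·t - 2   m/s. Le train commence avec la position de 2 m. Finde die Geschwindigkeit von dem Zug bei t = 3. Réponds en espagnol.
De la ecuación de la velocidad v(t) = 2·t - 2, sustituimos t = 3 para obtener v = 4.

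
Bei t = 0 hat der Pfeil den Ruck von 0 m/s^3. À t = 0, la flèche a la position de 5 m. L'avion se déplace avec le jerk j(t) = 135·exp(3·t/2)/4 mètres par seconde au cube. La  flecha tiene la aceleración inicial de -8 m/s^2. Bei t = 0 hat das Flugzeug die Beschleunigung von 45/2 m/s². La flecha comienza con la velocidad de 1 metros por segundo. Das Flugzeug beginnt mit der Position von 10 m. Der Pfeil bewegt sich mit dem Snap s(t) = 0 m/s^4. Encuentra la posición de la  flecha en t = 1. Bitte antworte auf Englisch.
Starting from snap s(t) = 0, we take 4 integrals. Finding the antiderivative of s(t) and using j(0) = 0: j(t) = 0. Taking ∫j(t)dt and applying a(0) = -8, we find a(t) = -8. Finding the antiderivative of a(t) and using v(0) = 1: v(t) = 1 - 8·t. The antiderivative of velocity is position. Using x(0) = 5, we get x(t) = -4·t^2 + t + 5. From the given position equation x(t) = -4·t^2 + t + 5, we substitute t = 1 to get x = 2.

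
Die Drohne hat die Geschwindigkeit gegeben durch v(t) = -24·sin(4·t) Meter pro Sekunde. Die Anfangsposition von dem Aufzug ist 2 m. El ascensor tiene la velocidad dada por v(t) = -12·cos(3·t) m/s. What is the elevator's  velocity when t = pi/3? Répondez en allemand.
Aus der Gleichung für die Geschwindigkeit v(t) = -12·cos(3·t), setzen wir t = pi/3 ein und erhalten v = 12.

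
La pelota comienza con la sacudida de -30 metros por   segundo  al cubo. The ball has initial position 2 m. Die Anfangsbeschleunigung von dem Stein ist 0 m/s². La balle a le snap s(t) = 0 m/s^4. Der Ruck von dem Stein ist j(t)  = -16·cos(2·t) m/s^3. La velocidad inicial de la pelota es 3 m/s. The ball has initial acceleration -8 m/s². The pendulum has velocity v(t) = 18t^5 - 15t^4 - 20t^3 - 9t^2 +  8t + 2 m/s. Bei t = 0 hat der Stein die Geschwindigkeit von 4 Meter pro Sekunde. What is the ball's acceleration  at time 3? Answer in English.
To find the answer, we compute 2 antiderivatives of s(t) = 0. Integrating snap and using the initial condition j(0) = -30, we get j(t) = -30. The antiderivative of jerk, with a(0) = -8, gives acceleration: a(t) = -30·t - 8. Using a(t) = -30·t - 8 and substituting t = 3, we find a = -98.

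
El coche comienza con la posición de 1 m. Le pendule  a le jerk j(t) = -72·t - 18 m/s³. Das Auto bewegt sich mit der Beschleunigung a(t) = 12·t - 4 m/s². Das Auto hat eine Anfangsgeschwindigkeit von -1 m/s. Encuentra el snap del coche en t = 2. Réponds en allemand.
Ausgehend von der Beschleunigung a(t) = 12·t - 4, nehmen wir 2 Ableitungen. Die Ableitung von der Beschleunigung ergibt den Ruck: j(t) = 12. Die Ableitung von dem Ruck ergibt den Snap: s(t) = 0. Aus der Gleichung für den Snap s(t) = 0, setzen wir t = 2 ein und erhalten s = 0.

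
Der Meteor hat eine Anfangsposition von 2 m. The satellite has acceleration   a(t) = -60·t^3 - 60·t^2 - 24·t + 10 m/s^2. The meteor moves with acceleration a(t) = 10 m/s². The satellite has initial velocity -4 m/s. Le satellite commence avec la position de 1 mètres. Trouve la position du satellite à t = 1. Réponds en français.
Nous devons trouver l'intégrale de notre équation de l'accélération a(t) = -60·t^3 - 60·t^2 - 24·t + 10 2 fois. En prenant ∫a(t)dt et en appliquant v(0) = -4, nous trouvons v(t) = -15·t^4 - 20·t^3 - 12·t^2 + 10·t - 4. En intégrant la vitesse et en utilisant la condition initiale x(0) = 1, nous obtenons x(t) = -3·t^5 - 5·t^4 - 4·t^3 + 5·t^2 - 4·t + 1. De l'équation de la position x(t) = -3·t^5 - 5·t^4 - 4·t^3 + 5·t^2 - 4·t + 1, nous substituons t = 1 pour obtenir x = -10.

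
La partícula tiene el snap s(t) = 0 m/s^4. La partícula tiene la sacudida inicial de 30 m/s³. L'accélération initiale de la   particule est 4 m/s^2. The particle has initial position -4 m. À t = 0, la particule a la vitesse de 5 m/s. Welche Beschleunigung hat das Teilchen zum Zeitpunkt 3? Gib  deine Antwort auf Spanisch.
Partiendo del snap s(t) = 0, tomamos 2 antiderivadas. Tomando ∫s(t)dt y aplicando j(0) = 30, encontramos j(t) = 30. La antiderivada de la sacudida, con a(0) = 4, da la aceleración: a(t) = 30·t + 4. Tenemos la aceleración a(t) = 30·t + 4. Sustituyendo t = 3: a(3) = 94.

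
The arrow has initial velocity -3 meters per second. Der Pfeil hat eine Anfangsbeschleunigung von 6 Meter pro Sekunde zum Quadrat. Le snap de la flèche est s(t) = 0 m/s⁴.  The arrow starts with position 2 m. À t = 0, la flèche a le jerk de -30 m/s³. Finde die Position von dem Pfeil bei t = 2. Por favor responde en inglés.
We must find the antiderivative of our snap equation s(t) = 0 4 times. Taking ∫s(t)dt and applying j(0) = -30, we find j(t) = -30. The integral of jerk, with a(0) = 6, gives acceleration: a(t) = 6 - 30·t. Integrating acceleration and using the initial condition v(0) = -3, we get v(t) = -15·t^2 + 6·t - 3. Taking ∫v(t)dt and applying x(0) = 2, we find x(t) = -5·t^3 + 3·t^2 - 3·t + 2. Using x(t) = -5·t^3 + 3·t^2 - 3·t + 2 and substituting t = 2, we find x = -32.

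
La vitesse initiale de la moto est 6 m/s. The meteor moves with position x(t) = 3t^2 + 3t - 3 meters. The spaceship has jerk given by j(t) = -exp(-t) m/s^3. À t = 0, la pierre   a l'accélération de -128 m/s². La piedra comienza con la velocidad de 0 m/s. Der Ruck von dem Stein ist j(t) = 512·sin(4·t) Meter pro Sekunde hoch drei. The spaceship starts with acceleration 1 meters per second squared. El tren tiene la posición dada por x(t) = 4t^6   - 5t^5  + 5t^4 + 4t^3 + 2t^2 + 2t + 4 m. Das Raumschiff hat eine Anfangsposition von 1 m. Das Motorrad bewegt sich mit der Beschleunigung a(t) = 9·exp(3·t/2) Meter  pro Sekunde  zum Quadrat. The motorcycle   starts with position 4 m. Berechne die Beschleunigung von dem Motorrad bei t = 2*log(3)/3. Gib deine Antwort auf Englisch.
From the given acceleration equation a(t) = 9·exp(3·t/2), we substitute t = 2*log(3)/3 to get a = 27.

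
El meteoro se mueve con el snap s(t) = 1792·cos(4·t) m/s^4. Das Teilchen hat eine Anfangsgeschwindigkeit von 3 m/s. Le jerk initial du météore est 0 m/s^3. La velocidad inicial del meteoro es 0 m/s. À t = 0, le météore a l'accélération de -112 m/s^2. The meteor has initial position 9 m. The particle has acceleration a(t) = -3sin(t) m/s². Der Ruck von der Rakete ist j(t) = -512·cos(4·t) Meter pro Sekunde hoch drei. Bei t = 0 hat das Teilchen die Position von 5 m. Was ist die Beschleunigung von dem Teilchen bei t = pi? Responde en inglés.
From the given acceleration equation a(t) = -3·sin(t), we substitute t = pi to get a = 0.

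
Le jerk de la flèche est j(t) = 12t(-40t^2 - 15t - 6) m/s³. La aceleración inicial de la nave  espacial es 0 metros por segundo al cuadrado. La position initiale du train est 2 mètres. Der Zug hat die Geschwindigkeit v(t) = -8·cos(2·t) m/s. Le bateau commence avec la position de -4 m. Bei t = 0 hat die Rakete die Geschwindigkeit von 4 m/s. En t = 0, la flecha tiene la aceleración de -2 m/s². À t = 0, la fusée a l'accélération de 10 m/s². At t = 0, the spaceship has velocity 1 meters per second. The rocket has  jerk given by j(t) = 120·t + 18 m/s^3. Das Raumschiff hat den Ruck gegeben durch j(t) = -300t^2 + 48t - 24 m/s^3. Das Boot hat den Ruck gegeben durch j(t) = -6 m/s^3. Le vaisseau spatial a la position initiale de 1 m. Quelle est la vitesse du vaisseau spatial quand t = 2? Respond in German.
Ausgehend von dem Ruck j(t) = -300·t^2 + 48·t - 24, nehmen wir 2 Stammfunktionen. Durch Integration von dem Ruck und Verwendung der Anfangsbedingung a(0) = 0, erhalten wir a(t) = 4·t·(-25·t^2 + 6·t - 6). Durch Integration von der Beschleunigung und Verwendung der Anfangsbedingung v(0) = 1, erhalten wir v(t) = -25·t^4 + 8·t^3 - 12·t^2 + 1. Mit v(t) = -25·t^4 + 8·t^3 - 12·t^2 + 1 und Einsetzen von t = 2, finden wir v = -383.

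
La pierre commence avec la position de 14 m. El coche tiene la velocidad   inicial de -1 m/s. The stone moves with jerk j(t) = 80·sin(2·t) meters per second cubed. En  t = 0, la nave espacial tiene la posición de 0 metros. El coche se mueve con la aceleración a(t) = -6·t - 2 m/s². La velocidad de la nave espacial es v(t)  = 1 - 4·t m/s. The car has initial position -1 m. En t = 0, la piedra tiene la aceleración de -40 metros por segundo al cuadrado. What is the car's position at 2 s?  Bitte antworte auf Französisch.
Nous devons trouver l'intégrale de notre équation de l'accélération a(t) = -6·t - 2 2 fois. La primitive de l'accélération, avec v(0) = -1, donne la vitesse: v(t) = -3·t^2 - 2·t - 1. En prenant ∫v(t)dt et en appliquant x(0) = -1, nous trouvons x(t) = -t^3 - t^2 - t - 1. En utilisant x(t) = -t^3 - t^2 - t - 1 et en substituant t = 2, nous trouvons x = -15.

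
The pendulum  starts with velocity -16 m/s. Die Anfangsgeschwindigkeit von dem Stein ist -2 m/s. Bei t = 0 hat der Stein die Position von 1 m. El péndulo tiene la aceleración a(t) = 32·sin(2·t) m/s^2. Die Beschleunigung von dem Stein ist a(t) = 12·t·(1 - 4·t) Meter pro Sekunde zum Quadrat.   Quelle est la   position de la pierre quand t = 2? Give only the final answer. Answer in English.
x(2) = -51.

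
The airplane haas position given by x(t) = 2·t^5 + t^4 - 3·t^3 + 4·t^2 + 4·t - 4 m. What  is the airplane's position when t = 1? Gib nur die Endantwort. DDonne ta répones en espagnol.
La posición en t = 1 es x = 4.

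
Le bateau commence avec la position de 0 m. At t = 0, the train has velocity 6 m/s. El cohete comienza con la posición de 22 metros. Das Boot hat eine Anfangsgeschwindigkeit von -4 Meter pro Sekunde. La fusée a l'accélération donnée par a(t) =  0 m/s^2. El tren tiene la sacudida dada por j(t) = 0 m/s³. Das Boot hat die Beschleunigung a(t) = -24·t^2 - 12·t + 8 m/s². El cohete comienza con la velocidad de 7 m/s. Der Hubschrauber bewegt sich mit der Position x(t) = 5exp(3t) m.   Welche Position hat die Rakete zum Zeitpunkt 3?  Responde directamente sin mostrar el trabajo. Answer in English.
The answer is 43.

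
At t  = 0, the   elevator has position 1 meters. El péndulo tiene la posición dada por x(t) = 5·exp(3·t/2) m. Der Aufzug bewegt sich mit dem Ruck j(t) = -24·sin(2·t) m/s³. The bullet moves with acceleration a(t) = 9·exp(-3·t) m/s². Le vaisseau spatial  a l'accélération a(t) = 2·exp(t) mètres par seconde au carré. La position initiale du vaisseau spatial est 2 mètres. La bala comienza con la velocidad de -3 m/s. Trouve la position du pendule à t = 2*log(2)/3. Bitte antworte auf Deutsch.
Mit x(t) = 5·exp(3·t/2) und Einsetzen von t = 2*log(2)/3, finden wir x = 10.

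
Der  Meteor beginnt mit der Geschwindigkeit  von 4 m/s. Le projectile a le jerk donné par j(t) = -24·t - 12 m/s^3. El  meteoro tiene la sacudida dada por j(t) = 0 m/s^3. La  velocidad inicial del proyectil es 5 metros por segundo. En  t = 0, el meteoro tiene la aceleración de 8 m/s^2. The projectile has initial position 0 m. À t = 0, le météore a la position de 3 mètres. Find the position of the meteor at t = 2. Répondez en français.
Nous devons trouver la primitive de notre équation du jerk j(t) = 0 3 fois. La primitive du jerk, avec a(0) = 8, donne l'accélération: a(t) = 8. En prenant ∫a(t)dt et en appliquant v(0) = 4, nous trouvons v(t) = 8·t + 4. La primitive de la vitesse est la position. En utilisant x(0) = 3, nous obtenons x(t) = 4·t^2 + 4·t + 3. De l'équation de la position x(t) = 4·t^2 + 4·t + 3, nous substituons t = 2 pour obtenir x = 27.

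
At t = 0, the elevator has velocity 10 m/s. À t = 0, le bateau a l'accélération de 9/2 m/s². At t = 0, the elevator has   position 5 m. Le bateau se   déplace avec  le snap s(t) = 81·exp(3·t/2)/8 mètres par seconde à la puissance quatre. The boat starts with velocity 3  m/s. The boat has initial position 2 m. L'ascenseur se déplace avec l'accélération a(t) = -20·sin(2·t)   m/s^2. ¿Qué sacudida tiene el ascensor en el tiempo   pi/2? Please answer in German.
Um dies zu lösen, müssen wir 1 Ableitung unserer Gleichung für die Beschleunigung a(t) = -20·sin(2·t) nehmen. Durch Ableiten von der Beschleunigung erhalten wir den Ruck: j(t) = -40·cos(2·t). Wir haben den Ruck j(t) = -40·cos(2·t). Durch Einsetzen von t = pi/2: j(pi/2) = 40.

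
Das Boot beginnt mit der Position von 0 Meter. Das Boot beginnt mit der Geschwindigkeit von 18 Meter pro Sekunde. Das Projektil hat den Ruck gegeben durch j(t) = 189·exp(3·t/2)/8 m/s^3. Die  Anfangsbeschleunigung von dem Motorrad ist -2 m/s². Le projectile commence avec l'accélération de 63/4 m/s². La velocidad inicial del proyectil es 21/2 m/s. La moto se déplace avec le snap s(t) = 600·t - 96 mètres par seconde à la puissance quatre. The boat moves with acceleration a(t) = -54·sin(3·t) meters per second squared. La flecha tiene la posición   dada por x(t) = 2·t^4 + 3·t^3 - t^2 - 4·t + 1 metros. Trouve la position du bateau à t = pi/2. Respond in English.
To find the answer, we compute 2 antiderivatives of a(t) = -54·sin(3·t). Taking ∫a(t)dt and applying v(0) = 18, we find v(t) = 18·cos(3·t). Integrating velocity and using the initial condition x(0) = 0, we get x(t) = 6·sin(3·t). Using x(t) = 6·sin(3·t) and substituting t = pi/2, we find x = -6.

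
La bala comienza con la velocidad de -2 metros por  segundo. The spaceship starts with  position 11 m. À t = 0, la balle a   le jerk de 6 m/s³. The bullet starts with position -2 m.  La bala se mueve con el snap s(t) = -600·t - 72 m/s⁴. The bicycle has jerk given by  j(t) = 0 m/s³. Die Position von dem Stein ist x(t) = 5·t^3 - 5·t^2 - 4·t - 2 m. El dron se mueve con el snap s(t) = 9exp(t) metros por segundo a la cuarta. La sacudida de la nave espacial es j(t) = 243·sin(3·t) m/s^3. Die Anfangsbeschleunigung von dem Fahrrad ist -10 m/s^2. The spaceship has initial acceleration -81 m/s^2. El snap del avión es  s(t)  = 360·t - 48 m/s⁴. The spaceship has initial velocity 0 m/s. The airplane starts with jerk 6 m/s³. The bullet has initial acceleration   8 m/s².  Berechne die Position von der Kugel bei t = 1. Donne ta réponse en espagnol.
Para resolver esto, necesitamos tomar 4 integrales de nuestra ecuación del snap s(t) = -600·t - 72. Integrando el snap y usando la condición inicial j(0) = 6, obtenemos j(t) = -300·t^2 - 72·t + 6. Tomando ∫j(t)dt y aplicando a(0) = 8, encontramos a(t) = -100·t^3 - 36·t^2 + 6·t + 8. La antiderivada de la aceleración es la velocidad. Usando v(0) = -2, obtenemos v(t) = -25·t^4 - 12·t^3 + 3·t^2 + 8·t - 2. Tomando ∫v(t)dt y aplicando x(0) = -2, encontramos x(t) = -5·t^5 - 3·t^4 + t^3 + 4·t^2 - 2·t - 2. Usando x(t) = -5·t^5 - 3·t^4 + t^3 + 4·t^2 - 2·t - 2 y sustituyendo t = 1, encontramos x = -7.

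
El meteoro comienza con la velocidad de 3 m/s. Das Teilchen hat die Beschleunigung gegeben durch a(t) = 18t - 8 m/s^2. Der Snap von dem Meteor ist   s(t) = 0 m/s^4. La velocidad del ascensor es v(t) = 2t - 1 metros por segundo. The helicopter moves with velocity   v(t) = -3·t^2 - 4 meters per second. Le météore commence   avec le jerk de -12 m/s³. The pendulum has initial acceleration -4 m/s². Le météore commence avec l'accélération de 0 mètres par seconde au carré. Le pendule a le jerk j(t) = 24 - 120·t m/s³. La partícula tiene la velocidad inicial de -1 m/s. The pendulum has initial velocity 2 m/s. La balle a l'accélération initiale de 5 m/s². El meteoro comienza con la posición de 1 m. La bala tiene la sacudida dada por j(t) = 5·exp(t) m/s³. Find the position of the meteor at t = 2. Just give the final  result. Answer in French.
La réponse est -9.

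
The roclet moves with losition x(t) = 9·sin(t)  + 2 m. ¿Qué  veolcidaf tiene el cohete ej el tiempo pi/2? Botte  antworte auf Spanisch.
Partiendo de la posición x(t) = 9·sin(t) + 2, tomamos 1 derivada. La derivada de la posición da la velocidad: v(t) = 9·cos(t). De la ecuación de la velocidad v(t) = 9·cos(t), sustituimos t = pi/2 para obtener v = 0.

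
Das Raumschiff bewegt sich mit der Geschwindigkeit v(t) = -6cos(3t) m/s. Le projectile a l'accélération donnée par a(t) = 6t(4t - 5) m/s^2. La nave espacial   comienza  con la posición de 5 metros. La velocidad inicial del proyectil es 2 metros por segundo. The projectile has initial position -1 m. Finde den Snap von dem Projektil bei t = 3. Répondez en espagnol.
Debemos derivar nuestra ecuación de la aceleración a(t) = 6·t·(4·t - 5) 2 veces. La derivada de la aceleración da la sacudida: j(t) = 48·t - 30. Tomando d/dt de j(t), encontramos s(t) = 48. Usando s(t) = 48 y sustituyendo t = 3, encontramos s = 48.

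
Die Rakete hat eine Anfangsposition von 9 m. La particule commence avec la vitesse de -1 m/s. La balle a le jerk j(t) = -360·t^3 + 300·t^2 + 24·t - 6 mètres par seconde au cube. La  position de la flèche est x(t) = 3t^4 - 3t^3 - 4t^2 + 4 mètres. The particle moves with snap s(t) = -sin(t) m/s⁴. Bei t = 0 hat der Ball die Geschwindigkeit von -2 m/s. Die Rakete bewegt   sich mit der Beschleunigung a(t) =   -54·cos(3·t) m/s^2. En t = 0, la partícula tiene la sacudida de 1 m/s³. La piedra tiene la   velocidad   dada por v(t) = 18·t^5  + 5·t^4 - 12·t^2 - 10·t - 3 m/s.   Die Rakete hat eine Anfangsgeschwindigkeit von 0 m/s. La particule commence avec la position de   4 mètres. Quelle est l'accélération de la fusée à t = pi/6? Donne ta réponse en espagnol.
Usando a(t) = -54·cos(3·t) y sustituyendo t = pi/6, encontramos a = 0.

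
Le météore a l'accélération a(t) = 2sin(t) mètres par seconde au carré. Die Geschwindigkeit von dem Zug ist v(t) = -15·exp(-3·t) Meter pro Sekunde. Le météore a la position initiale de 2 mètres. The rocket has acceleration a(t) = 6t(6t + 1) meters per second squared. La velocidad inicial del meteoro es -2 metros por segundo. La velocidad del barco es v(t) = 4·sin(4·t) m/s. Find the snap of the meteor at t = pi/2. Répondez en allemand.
Um dies zu lösen, müssen wir 2 Ableitungen unserer Gleichung für die Beschleunigung a(t) = 2·sin(t) nehmen. Mit d/dt von a(t) finden wir j(t) = 2·cos(t). Die Ableitung von dem Ruck ergibt den Snap: s(t) = -2·sin(t). Aus der Gleichung für den Snap s(t) = -2·sin(t), setzen wir t = pi/2 ein und erhalten s = -2.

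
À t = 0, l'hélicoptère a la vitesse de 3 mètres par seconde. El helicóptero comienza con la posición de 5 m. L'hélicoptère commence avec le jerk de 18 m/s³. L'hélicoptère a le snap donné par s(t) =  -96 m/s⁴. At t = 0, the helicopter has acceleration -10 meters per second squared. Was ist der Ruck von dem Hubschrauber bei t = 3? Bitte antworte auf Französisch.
Nous devons intégrer notre équation du snap s(t) = -96 1 fois. En intégrant le snap et en utilisant la condition initiale j(0) = 18, nous obtenons j(t) = 18 - 96·t. Nous avons le jerk j(t) = 18 - 96·t. En substituant t = 3: j(3) = -270.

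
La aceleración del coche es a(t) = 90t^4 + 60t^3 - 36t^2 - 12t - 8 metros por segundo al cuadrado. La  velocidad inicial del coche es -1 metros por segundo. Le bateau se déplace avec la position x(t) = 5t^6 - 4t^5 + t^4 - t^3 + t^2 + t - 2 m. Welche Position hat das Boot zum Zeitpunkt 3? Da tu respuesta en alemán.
Mit x(t) = 5·t^6 - 4·t^5 + t^4 - t^3 + t^2 + t - 2 und Einsetzen von t = 3, finden wir x = 2737.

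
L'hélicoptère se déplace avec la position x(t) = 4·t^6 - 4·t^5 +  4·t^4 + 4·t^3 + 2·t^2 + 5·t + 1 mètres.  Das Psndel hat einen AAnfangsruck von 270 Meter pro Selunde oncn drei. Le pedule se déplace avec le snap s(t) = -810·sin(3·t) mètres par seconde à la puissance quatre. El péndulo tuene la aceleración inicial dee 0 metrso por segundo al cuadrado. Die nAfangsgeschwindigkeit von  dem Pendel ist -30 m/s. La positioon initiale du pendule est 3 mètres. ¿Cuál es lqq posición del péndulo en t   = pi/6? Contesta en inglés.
We need to integrate our snap equation s(t) = -810·sin(3·t) 4 times. Integrating snap and using the initial condition j(0) = 270, we get j(t) = 270·cos(3·t). The antiderivative of jerk is acceleration. Using a(0) = 0, we get a(t) = 90·sin(3·t). Taking ∫a(t)dt and applying v(0) = -30, we find v(t) = -30·cos(3·t). Taking ∫v(t)dt and applying x(0) = 3, we find x(t) = 3 - 10·sin(3·t). Using x(t) = 3 - 10·sin(3·t) and substituting t = pi/6, we find x = -7.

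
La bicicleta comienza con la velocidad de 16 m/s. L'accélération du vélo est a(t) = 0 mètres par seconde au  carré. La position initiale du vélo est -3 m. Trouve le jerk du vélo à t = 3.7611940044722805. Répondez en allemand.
Um dies zu lösen, müssen wir 1 Ableitung unserer Gleichung für die Beschleunigung a(t) = 0 nehmen. Die Ableitung von der Beschleunigung ergibt den Ruck: j(t) = 0. Wir haben den Ruck j(t) = 0. Durch Einsetzen von t = 3.7611940044722805: j(3.7611940044722805) = 0.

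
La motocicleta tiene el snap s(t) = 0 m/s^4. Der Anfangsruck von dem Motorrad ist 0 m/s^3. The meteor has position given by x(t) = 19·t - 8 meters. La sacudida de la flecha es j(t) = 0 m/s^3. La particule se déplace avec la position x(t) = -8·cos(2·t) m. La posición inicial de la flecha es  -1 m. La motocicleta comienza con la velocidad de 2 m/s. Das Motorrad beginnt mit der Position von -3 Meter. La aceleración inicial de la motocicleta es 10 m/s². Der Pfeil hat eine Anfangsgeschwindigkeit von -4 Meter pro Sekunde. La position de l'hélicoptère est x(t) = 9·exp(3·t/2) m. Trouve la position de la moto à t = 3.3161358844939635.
En partant du snap s(t) = 0, nous prenons 4 intégrales. L'intégrale du snap, avec j(0) = 0, donne le jerk: j(t) = 0. La primitive du jerk, avec a(0) = 10, donne l'accélération: a(t) = 10. L'intégrale de l'accélération est la vitesse. En utilisant v(0) = 2, nous obtenons v(t) = 10·t + 2. En prenant ∫v(t)dt et en appliquant x(0) = -3, nous trouvons x(t) = 5·t^2 + 2·t - 3. De l'équation de la position x(t) = 5·t^2 + 2·t - 3, nous substituons t = 3.3161358844939635 pour obtenir x = 58.6160577911307.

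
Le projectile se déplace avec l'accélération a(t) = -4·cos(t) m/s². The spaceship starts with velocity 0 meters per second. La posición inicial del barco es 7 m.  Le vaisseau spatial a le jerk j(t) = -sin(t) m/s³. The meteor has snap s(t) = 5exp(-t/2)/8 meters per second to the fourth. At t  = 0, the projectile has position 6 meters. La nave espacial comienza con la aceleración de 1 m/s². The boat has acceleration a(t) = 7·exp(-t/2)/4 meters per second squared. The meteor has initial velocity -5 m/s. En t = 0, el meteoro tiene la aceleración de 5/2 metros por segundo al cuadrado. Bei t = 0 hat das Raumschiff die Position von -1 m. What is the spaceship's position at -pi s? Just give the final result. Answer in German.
x(-pi) = 1.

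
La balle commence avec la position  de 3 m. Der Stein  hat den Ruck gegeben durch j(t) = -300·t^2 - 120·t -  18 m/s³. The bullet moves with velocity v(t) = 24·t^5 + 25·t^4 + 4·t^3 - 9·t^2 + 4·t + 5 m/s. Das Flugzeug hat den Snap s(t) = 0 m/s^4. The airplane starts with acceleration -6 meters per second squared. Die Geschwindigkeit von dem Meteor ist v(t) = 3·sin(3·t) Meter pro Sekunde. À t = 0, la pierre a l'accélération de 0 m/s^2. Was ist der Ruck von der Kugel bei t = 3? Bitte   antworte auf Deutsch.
Um dies zu lösen, müssen wir 2 Ableitungen unserer Gleichung für die Geschwindigkeit v(t) = 24·t^5 + 25·t^4 + 4·t^3 - 9·t^2 + 4·t + 5 nehmen. Durch Ableiten von der Geschwindigkeit erhalten wir die Beschleunigung: a(t) = 120·t^4 + 100·t^3 + 12·t^2 - 18·t + 4. Mit d/dt von a(t) finden wir j(t) = 480·t^3 + 300·t^2 + 24·t - 18. Wir haben den Ruck j(t) = 480·t^3 + 300·t^2 + 24·t - 18. Durch Einsetzen von t = 3: j(3) = 15714.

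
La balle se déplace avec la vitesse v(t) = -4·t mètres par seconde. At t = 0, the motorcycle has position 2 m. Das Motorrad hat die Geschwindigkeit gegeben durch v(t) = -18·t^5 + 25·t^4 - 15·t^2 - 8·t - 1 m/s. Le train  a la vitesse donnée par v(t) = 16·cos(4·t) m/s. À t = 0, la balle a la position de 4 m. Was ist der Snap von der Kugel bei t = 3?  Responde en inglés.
We must differentiate our velocity equation v(t) = -4·t 3 times. The derivative of velocity gives acceleration: a(t) = -4. Differentiating acceleration, we get jerk: j(t) = 0. The derivative of jerk gives snap: s(t) = 0. Using s(t) = 0 and substituting t = 3, we find s = 0.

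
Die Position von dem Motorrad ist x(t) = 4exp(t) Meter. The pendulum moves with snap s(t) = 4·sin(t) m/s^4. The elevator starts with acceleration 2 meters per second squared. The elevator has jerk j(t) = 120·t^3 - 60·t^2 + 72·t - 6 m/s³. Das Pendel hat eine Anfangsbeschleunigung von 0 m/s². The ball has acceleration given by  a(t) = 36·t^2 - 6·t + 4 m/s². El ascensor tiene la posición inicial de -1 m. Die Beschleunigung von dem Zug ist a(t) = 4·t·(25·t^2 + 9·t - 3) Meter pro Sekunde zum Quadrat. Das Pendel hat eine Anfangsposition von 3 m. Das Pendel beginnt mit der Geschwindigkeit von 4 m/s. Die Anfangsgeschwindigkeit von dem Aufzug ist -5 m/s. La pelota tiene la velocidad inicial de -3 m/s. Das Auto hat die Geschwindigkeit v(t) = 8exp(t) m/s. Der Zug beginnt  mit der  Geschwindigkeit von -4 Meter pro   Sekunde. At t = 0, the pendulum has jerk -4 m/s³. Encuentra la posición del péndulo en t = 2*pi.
Debemos encontrar la integral de nuestra ecuación del snap s(t) = 4·sin(t) 4 veces. Tomando ∫s(t)dt y aplicando j(0) = -4, encontramos j(t) = -4·cos(t). La antiderivada de la sacudida es la aceleración. Usando a(0) = 0, obtenemos a(t) = -4·sin(t). La integral de la aceleración, con v(0) = 4, da la velocidad: v(t) = 4·cos(t). Integrando la velocidad y usando la condición inicial x(0) = 3, obtenemos x(t) = 4·sin(t) + 3. Usando x(t) = 4·sin(t) + 3 y sustituyendo t = 2*pi, encontramos x = 3.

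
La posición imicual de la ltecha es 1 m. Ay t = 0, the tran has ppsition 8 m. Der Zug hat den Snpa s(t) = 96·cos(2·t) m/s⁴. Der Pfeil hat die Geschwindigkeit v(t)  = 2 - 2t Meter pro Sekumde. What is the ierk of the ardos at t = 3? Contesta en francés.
Pour résoudre ceci, nous devons prendre 2 dérivées de notre équation de la vitesse v(t) = 2 - 2·t. En prenant d/dt de v(t), nous trouvons a(t) = -2. En dérivant l'accélération, nous obtenons le jerk: j(t) = 0. En utilisant j(t) = 0 et en substituant t = 3, nous trouvons j = 0.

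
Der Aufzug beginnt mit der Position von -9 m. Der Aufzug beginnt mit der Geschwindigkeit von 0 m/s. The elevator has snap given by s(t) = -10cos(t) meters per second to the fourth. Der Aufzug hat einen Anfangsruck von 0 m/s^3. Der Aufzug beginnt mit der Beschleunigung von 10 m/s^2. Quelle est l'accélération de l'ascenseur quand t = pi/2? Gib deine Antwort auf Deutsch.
Wir müssen unsere Gleichung für den Snap s(t) = -10·cos(t) 2-mal integrieren. Durch Integration von dem Snap und Verwendung der Anfangsbedingung j(0) = 0, erhalten wir j(t) = -10·sin(t). Durch Integration von dem Ruck und Verwendung der Anfangsbedingung a(0) = 10, erhalten wir a(t) = 10·cos(t). Wir haben die Beschleunigung a(t) = 10·cos(t). Durch Einsetzen von t = pi/2: a(pi/2) = 0.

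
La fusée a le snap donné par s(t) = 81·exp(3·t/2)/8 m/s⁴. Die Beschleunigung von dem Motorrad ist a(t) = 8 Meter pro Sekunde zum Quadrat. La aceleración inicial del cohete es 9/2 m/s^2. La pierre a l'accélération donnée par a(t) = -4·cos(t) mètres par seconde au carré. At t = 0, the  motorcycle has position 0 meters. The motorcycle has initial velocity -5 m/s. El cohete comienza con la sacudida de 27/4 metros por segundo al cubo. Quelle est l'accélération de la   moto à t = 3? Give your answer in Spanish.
Tenemos la aceleración a(t) = 8. Sustituyendo t = 3: a(3) = 8.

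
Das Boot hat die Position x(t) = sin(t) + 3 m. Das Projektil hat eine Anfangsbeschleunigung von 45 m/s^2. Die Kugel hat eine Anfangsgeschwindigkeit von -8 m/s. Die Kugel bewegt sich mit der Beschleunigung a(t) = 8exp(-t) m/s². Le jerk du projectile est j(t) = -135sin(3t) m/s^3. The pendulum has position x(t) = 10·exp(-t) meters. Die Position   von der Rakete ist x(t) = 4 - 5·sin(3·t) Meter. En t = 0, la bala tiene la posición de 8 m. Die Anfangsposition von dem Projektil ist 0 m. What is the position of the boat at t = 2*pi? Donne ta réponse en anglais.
We have position x(t) = sin(t) + 3. Substituting t = 2*pi: x(2*pi) = 3.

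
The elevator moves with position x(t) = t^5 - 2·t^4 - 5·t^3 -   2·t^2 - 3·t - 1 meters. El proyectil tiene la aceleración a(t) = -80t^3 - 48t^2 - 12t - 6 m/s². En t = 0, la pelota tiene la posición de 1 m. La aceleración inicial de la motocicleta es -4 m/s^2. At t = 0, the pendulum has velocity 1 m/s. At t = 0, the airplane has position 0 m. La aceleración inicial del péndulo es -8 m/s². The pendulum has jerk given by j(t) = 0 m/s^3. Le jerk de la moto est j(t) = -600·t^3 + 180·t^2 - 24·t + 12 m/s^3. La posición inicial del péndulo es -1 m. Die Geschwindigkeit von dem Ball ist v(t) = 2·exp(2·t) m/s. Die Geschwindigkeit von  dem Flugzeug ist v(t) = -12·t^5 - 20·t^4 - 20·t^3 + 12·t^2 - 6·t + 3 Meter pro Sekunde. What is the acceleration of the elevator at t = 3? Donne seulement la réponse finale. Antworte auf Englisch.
a(3) = 230.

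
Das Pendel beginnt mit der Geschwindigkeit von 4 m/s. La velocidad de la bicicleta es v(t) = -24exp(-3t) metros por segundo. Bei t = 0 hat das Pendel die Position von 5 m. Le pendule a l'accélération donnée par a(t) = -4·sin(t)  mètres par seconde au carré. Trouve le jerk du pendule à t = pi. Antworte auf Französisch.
Pour résoudre ceci, nous devons prendre 1 dérivée de notre équation de l'accélération a(t) = -4·sin(t). La dérivée de l'accélération donne le jerk: j(t) = -4·cos(t). En utilisant j(t) = -4·cos(t) et en substituant t = pi, nous trouvons j = 4.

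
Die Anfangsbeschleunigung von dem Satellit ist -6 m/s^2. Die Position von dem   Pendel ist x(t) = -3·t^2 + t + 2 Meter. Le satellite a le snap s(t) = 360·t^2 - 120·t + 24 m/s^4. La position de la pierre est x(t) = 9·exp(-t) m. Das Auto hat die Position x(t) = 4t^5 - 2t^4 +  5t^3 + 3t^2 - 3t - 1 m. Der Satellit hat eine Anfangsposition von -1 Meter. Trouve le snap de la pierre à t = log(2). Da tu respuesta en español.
Para resolver esto, necesitamos tomar 4 derivadas de nuestra ecuación de la posición x(t) = 9·exp(-t). Derivando la posición, obtenemos la velocidad: v(t) = -9·exp(-t). Derivando la velocidad, obtenemos la aceleración: a(t) = 9·exp(-t). Tomando d/dt de a(t), encontramos j(t) = -9·exp(-t). La derivada de la sacudida da el snap: s(t) = 9·exp(-t). De la ecuación del snap s(t) = 9·exp(-t), sustituimos t = log(2) para obtener s = 9/2.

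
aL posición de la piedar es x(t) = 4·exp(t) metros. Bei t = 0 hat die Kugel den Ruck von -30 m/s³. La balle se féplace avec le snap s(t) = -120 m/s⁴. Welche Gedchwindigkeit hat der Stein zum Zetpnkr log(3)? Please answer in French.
Nous devons dériver notre équation de la position x(t) = 4·exp(t) 1 fois. En dérivant la position, nous obtenons la vitesse: v(t) = 4·exp(t). Nous avons la vitesse v(t) = 4·exp(t). En substituant t = log(3): v(log(3)) = 12.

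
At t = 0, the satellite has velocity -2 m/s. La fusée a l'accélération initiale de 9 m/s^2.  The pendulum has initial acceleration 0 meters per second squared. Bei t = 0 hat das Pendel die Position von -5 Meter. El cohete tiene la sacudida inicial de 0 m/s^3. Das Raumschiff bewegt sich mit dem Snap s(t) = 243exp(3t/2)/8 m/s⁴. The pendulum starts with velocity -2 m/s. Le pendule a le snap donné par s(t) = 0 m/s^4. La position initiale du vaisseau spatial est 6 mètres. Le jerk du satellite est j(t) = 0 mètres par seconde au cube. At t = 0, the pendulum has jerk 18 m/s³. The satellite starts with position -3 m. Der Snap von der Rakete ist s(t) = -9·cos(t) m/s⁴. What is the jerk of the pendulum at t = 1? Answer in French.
Pour résoudre ceci, nous devons prendre 1 intégrale de notre équation du snap s(t) = 0. En prenant ∫s(t)dt et en appliquant j(0) = 18, nous trouvons j(t) = 18. De l'équation du jerk j(t) = 18, nous substituons t = 1 pour obtenir j = 18.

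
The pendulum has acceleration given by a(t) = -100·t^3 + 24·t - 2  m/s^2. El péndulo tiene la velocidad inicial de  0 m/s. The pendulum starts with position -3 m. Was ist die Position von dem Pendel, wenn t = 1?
Wir müssen unsere Gleichung für die Beschleunigung a(t) = -100·t^3 + 24·t - 2 2-mal integrieren. Das Integral von der Beschleunigung, mit v(0) = 0, ergibt die Geschwindigkeit: v(t) = t·(-25·t^3 + 12·t - 2). Mit ∫v(t)dt und Anwendung von x(0) = -3, finden wir x(t) = -5·t^5 + 4·t^3 - t^2 - 3. Aus der Gleichung für die Position x(t) = -5·t^5 + 4·t^3 - t^2 - 3, setzen wir t = 1 ein und erhalten x = -5.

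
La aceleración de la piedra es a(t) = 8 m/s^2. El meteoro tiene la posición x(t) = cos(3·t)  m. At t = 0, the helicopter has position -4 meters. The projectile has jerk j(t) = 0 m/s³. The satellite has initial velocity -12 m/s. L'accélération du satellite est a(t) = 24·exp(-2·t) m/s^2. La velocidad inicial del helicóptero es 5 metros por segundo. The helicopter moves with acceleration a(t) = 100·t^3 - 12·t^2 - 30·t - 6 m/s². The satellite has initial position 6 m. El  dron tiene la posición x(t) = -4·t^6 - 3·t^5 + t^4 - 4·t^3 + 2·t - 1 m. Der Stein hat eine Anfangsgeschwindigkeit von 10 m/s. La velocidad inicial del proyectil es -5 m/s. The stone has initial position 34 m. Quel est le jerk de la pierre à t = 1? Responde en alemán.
Wir müssen unsere Gleichung für die Beschleunigung a(t) = 8 1-mal ableiten. Mit d/dt von a(t) finden wir j(t) = 0. Wir haben den Ruck j(t) = 0. Durch Einsetzen von t = 1: j(1) = 0.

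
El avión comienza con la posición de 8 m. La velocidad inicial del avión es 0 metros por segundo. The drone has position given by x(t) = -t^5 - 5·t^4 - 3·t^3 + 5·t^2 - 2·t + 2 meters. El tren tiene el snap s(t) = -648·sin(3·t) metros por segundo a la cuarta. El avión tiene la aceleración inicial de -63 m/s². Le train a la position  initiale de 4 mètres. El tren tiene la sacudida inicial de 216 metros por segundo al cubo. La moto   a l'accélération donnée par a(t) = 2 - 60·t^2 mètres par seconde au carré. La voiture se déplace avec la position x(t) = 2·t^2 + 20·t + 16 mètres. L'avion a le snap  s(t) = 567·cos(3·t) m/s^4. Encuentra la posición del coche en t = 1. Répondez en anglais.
From the given position equation x(t) = 2·t^2 + 20·t + 16, we substitute t = 1 to get x = 38.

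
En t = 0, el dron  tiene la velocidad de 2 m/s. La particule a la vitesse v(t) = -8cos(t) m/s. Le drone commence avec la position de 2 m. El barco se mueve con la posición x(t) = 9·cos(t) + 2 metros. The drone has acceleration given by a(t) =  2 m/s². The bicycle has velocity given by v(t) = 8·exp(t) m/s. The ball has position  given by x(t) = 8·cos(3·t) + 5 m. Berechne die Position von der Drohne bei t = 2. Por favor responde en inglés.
To find the answer, we compute 2 integrals of a(t) = 2. Taking ∫a(t)dt and applying v(0) = 2, we find v(t) = 2·t + 2. Finding the antiderivative of v(t) and using x(0) = 2: x(t) = t^2 + 2·t + 2. From the given position equation x(t) = t^2 + 2·t + 2, we substitute t = 2 to get x = 10.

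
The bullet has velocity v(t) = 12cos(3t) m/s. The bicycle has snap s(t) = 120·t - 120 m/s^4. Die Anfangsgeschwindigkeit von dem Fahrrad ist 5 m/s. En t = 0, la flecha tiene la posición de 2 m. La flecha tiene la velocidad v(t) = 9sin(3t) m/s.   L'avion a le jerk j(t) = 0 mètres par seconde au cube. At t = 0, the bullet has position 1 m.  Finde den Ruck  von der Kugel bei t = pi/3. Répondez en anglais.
Starting from velocity v(t) = 12·cos(3·t), we take 2 derivatives. Differentiating velocity, we get acceleration: a(t) = -36·sin(3·t). Differentiating acceleration, we get jerk: j(t) = -108·cos(3·t). From the given jerk equation j(t) = -108·cos(3·t), we substitute t = pi/3 to get j = 108.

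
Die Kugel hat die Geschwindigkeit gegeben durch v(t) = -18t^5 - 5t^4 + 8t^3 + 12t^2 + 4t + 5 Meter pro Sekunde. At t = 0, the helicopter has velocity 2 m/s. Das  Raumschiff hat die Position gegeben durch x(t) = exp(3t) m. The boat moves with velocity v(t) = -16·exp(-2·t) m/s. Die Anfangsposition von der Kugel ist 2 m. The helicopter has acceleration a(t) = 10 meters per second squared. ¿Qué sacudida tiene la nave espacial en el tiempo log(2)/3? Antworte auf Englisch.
Starting from position x(t) = exp(3·t), we take 3 derivatives. The derivative of position gives velocity: v(t) = 3·exp(3·t). Differentiating velocity, we get acceleration: a(t) = 9·exp(3·t). The derivative of acceleration gives jerk: j(t) = 27·exp(3·t). Using j(t) = 27·exp(3·t) and substituting t = log(2)/3, we find j = 54.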